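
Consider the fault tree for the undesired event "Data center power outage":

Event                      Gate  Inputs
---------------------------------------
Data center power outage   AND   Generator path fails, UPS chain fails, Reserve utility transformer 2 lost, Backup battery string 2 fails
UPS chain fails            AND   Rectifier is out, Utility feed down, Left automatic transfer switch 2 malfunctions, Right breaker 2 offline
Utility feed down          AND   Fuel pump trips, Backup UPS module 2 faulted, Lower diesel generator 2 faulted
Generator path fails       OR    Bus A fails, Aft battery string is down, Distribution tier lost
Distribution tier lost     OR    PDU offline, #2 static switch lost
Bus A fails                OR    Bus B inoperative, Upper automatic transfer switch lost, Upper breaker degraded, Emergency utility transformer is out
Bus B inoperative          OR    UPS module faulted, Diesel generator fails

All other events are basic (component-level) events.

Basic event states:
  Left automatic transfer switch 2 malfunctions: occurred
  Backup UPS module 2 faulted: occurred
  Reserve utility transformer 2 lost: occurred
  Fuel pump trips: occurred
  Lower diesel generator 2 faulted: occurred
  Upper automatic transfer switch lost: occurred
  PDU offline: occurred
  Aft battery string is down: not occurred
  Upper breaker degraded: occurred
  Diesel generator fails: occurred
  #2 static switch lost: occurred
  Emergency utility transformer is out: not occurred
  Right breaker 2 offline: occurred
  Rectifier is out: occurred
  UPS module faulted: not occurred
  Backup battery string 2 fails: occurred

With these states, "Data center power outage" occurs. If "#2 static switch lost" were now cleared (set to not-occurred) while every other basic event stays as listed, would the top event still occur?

Counterfactual: set "#2 static switch lost" to not occurred.
Bus B inoperative [OR]: UPS module faulted=not, Diesel generator fails=occurs → at least one input occurs → occurs.
Bus A fails [OR]: Bus B inoperative=occurs, Upper automatic transfer switch lost=occurs, Upper breaker degraded=occurs, Emergency utility transformer is out=not → at least one input occurs → occurs.
Distribution tier lost [OR]: PDU offline=occurs, #2 static switch lost=not → at least one input occurs → occurs.
Generator path fails [OR]: Bus A fails=occurs, Aft battery string is down=not, Distribution tier lost=occurs → at least one input occurs → occurs.
Utility feed down [AND]: Fuel pump trips=occurs, Backup UPS module 2 faulted=occurs, Lower diesel generator 2 faulted=occurs → all inputs occur → occurs.
UPS chain fails [AND]: Rectifier is out=occurs, Utility feed down=occurs, Left automatic transfer switch 2 malfunctions=occurs, Right breaker 2 offline=occurs → all inputs occur → occurs.
Data center power outage [AND]: Generator path fails=occurs, UPS chain fails=occurs, Reserve utility transformer 2 lost=occurs, Backup battery string 2 fails=occurs → all inputs occur → occurs.

Yes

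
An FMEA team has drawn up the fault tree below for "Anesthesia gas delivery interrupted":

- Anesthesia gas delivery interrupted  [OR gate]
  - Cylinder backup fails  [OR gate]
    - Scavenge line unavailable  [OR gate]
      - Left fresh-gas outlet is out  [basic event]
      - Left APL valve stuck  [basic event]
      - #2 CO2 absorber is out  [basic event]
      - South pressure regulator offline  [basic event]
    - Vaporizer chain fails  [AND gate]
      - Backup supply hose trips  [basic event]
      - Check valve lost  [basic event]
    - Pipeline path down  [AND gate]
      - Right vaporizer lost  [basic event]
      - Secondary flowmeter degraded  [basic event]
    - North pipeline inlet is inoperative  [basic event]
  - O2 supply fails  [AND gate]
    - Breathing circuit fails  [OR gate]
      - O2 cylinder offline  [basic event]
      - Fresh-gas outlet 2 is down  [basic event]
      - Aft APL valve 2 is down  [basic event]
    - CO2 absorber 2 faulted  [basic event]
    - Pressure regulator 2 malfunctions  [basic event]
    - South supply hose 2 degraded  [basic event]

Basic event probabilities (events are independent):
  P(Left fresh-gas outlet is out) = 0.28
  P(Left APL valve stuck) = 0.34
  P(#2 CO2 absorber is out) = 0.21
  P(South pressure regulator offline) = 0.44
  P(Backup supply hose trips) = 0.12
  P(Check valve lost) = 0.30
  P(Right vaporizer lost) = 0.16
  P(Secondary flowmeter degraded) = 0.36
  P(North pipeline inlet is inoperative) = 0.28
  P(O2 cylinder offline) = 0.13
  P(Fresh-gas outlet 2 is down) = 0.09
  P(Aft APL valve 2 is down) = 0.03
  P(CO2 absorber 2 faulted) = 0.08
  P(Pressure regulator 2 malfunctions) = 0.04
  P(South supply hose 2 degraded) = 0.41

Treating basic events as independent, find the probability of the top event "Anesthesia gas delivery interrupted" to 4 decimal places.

0.8625

P(Scavenge line unavailable) [OR] = 1 − (1−0.28) × (1−0.34) × (1−0.21) × (1−0.44) = 0.789772
P(Vaporizer chain fails) [AND] = 0.12 × 0.30 = 0.036000
P(Pipeline path down) [AND] = 0.16 × 0.36 = 0.057600
P(Cylinder backup fails) [OR] = 1 − (1−0.789772) × (1−0.036000) × (1−0.057600) × (1−0.28) = 0.862490
P(Breathing circuit fails) [OR] = 1 − (1−0.13) × (1−0.09) × (1−0.03) = 0.232051
P(O2 supply fails) [AND] = 0.232051 × 0.08 × 0.04 × 0.41 = 0.000304
P(Anesthesia gas delivery interrupted) [OR] = 1 − (1−0.862490) × (1−0.000304) = 0.862532
Rounded to 4 decimal places: P(Anesthesia gas delivery interrupted) ≈ 0.8625.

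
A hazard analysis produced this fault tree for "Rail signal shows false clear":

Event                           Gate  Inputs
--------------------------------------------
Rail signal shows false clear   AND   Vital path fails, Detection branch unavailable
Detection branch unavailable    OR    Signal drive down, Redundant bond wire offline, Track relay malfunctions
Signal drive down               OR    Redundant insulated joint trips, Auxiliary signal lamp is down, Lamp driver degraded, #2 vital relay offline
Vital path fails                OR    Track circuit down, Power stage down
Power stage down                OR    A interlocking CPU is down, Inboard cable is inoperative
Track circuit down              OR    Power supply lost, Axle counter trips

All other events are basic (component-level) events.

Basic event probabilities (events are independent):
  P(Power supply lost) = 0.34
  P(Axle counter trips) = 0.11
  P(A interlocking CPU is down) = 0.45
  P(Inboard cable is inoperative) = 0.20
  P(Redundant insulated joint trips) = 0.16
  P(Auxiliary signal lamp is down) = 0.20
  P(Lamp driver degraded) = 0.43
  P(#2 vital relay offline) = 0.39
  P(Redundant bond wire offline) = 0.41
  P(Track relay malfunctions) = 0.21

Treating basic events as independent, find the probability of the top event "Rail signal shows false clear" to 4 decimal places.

0.6608

P(Track circuit down) [OR] = 1 − (1−0.34) × (1−0.11) = 0.412600
P(Power stage down) [OR] = 1 − (1−0.45) × (1−0.20) = 0.560000
P(Vital path fails) [OR] = 1 − (1−0.412600) × (1−0.560000) = 0.741544
P(Signal drive down) [OR] = 1 − (1−0.16) × (1−0.20) × (1−0.43) × (1−0.39) = 0.766346
P(Detection branch unavailable) [OR] = 1 − (1−0.766346) × (1−0.41) × (1−0.21) = 0.891094
P(Rail signal shows false clear) [AND] = 0.741544 × 0.891094 = 0.660785
Rounded to 4 decimal places: P(Rail signal shows false clear) ≈ 0.6608.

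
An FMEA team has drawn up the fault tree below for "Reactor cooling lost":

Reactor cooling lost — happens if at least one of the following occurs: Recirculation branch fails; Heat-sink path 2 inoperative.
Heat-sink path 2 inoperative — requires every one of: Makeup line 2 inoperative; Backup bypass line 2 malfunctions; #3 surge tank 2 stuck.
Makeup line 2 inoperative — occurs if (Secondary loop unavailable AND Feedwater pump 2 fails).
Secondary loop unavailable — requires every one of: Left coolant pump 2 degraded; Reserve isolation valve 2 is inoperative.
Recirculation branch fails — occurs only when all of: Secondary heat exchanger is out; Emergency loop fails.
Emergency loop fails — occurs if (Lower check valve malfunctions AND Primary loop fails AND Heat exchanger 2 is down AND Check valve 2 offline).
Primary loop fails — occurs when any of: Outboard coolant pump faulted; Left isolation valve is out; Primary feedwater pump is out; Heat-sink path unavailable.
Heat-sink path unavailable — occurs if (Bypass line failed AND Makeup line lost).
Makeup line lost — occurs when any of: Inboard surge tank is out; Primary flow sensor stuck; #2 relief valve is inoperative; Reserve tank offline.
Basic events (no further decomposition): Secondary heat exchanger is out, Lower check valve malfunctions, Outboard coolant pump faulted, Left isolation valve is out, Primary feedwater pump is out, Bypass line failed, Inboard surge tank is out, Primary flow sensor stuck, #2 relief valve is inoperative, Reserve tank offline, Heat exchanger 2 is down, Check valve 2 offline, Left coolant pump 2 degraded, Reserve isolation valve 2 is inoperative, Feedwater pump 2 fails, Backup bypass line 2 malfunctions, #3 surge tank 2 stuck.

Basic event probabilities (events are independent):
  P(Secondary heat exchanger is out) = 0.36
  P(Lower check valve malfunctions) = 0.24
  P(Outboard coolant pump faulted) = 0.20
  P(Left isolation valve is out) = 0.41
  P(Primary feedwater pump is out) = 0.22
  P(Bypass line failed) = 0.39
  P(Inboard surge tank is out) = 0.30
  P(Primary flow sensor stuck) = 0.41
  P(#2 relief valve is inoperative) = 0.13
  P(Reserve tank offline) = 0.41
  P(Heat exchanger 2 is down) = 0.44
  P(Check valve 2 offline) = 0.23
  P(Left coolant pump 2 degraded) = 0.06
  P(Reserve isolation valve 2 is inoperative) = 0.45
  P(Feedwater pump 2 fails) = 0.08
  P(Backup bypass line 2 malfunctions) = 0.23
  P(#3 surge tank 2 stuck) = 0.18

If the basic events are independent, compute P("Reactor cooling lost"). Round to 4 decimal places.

P(Makeup line lost) [OR] = 1 − (1−0.30) × (1−0.41) × (1−0.13) × (1−0.41) = 0.788007
P(Heat-sink path unavailable) [AND] = 0.39 × 0.788007 = 0.307323
P(Primary loop fails) [OR] = 1 − (1−0.20) × (1−0.41) × (1−0.22) × (1−0.307323) = 0.744984
P(Emergency loop fails) [AND] = 0.24 × 0.744984 × 0.44 × 0.23 = 0.018094
P(Recirculation branch fails) [AND] = 0.36 × 0.018094 = 0.006514
P(Secondary loop unavailable) [AND] = 0.06 × 0.45 = 0.027000
P(Makeup line 2 inoperative) [AND] = 0.027000 × 0.08 = 0.002160
P(Heat-sink path 2 inoperative) [AND] = 0.002160 × 0.23 × 0.18 = 0.000089
P(Reactor cooling lost) [OR] = 1 − (1−0.006514) × (1−0.000089) = 0.006602
Rounded to 4 decimal places: P(Reactor cooling lost) ≈ 0.0066.

0.0066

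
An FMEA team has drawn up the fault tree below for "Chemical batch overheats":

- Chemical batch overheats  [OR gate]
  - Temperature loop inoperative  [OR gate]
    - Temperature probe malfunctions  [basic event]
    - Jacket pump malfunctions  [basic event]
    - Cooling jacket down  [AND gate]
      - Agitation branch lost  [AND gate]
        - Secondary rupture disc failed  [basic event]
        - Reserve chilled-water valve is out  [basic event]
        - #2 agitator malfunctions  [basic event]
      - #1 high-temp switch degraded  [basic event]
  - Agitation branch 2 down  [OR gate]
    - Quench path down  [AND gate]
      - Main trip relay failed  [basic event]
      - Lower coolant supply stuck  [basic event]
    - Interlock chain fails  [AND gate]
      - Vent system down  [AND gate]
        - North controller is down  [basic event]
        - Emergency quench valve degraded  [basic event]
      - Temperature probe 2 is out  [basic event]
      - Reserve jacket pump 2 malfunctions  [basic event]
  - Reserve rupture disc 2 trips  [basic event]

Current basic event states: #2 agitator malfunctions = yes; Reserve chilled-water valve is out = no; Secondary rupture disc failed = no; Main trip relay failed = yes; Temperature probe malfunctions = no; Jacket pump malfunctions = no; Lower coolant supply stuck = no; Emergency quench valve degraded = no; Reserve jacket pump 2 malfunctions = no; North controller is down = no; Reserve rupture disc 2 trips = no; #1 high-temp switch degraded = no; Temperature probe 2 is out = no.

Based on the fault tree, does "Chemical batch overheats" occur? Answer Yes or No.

Agitation branch lost [AND]: Secondary rupture disc failed=not, Reserve chilled-water valve is out=not, #2 agitator malfunctions=occurs → not all inputs occur → does not occur.
Cooling jacket down [AND]: Agitation branch lost=not, #1 high-temp switch degraded=not → not all inputs occur → does not occur.
Temperature loop inoperative [OR]: Temperature probe malfunctions=not, Jacket pump malfunctions=not, Cooling jacket down=not → no input occurs → does not occur.
Quench path down [AND]: Main trip relay failed=occurs, Lower coolant supply stuck=not → not all inputs occur → does not occur.
Vent system down [AND]: North controller is down=not, Emergency quench valve degraded=not → not all inputs occur → does not occur.
Interlock chain fails [AND]: Vent system down=not, Temperature probe 2 is out=not, Reserve jacket pump 2 malfunctions=not → not all inputs occur → does not occur.
Agitation branch 2 down [OR]: Quench path down=not, Interlock chain fails=not → no input occurs → does not occur.
Chemical batch overheats [OR]: Temperature loop inoperative=not, Agitation branch 2 down=not, Reserve rupture disc 2 trips=not → no input occurs → does not occur.

No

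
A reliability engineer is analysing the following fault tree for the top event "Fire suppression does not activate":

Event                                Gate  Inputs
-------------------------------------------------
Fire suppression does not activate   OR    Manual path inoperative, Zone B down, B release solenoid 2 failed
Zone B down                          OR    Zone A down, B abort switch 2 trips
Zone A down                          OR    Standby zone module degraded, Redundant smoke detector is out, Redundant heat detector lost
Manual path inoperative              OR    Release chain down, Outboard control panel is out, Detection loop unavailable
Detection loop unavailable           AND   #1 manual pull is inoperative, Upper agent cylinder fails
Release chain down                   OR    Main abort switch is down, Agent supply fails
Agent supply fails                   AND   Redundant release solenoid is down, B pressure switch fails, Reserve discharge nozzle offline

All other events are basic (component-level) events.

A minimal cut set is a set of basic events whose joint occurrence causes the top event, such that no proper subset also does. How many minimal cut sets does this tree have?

9

Agent supply fails [AND]: one cut set from each child combined → 1 × 1 × 1 = 1 cut set(s).
Release chain down [OR]: union of children's cut sets → 2 cut set(s).
Detection loop unavailable [AND]: one cut set from each child combined → 1 × 1 = 1 cut set(s).
Manual path inoperative [OR]: union of children's cut sets → 4 cut set(s).
Zone A down [OR]: union of children's cut sets → 3 cut set(s).
Zone B down [OR]: union of children's cut sets → 4 cut set(s).
Fire suppression does not activate [OR]: union of children's cut sets → 9 cut set(s).
Minimal cut sets: {Main abort switch is down}; {B pressure switch fails, Redundant release solenoid is down, Reserve discharge nozzle offline}; {Outboard control panel is out}; {#1 manual pull is inoperative, Upper agent cylinder fails}; {Standby zone module degraded}; {Redundant smoke detector is out}; {Redundant heat detector lost}; {B abort switch 2 trips}; {B release solenoid 2 failed}.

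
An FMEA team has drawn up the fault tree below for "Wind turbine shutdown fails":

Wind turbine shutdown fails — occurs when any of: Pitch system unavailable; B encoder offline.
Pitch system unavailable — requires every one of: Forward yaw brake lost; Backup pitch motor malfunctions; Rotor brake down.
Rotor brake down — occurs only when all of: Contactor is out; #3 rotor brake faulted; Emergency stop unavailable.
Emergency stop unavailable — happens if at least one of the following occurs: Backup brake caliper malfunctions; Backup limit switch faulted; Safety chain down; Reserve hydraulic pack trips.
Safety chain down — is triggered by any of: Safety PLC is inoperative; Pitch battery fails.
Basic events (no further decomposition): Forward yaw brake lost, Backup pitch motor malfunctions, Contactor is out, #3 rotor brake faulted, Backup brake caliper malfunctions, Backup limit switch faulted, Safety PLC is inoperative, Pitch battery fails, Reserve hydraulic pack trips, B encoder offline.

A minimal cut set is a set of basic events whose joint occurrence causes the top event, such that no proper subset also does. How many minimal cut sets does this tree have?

6

Safety chain down [OR]: union of children's cut sets → 2 cut set(s).
Emergency stop unavailable [OR]: union of children's cut sets → 5 cut set(s).
Rotor brake down [AND]: one cut set from each child combined → 1 × 1 × 5 = 5 cut set(s).
Pitch system unavailable [AND]: one cut set from each child combined → 1 × 1 × 5 = 5 cut set(s).
Wind turbine shutdown fails [OR]: union of children's cut sets → 6 cut set(s).
Minimal cut sets: {#3 rotor brake faulted, Backup brake caliper malfunctions, Backup pitch motor malfunctions, Contactor is out, Forward yaw brake lost}; {#3 rotor brake faulted, Backup limit switch faulted, Backup pitch motor malfunctions, Contactor is out, Forward yaw brake lost}; {#3 rotor brake faulted, Backup pitch motor malfunctions, Contactor is out, Forward yaw brake lost, Safety PLC is inoperative}; {#3 rotor brake faulted, Backup pitch motor malfunctions, Contactor is out, Forward yaw brake lost, Pitch battery fails}; {#3 rotor brake faulted, Backup pitch motor malfunctions, Contactor is out, Forward yaw brake lost, Reserve hydraulic pack trips}; {B encoder offline}.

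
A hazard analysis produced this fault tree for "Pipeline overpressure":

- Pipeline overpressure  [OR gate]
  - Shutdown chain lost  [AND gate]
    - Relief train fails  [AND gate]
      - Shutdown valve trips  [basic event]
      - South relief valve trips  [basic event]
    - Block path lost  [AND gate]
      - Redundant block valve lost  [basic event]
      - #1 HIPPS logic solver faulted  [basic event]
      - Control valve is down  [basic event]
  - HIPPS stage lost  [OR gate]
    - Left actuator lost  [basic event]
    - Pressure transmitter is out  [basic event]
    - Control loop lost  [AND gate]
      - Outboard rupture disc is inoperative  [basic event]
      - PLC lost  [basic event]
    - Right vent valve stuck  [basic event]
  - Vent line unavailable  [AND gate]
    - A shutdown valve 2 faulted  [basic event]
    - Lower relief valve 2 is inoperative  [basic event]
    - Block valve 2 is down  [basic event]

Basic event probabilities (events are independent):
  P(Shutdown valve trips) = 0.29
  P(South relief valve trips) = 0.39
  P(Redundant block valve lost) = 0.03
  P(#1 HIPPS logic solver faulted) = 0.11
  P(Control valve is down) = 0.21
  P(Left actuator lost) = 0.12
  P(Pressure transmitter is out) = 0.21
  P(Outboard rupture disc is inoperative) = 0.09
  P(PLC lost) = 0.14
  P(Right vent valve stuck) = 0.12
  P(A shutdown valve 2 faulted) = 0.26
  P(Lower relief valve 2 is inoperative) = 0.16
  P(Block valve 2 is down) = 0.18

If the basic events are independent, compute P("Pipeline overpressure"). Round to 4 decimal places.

P(Relief train fails) [AND] = 0.29 × 0.39 = 0.113100
P(Block path lost) [AND] = 0.03 × 0.11 × 0.21 = 0.000693
P(Shutdown chain lost) [AND] = 0.113100 × 0.000693 = 0.000078
P(Control loop lost) [AND] = 0.09 × 0.14 = 0.012600
P(HIPPS stage lost) [OR] = 1 − (1−0.12) × (1−0.21) × (1−0.012600) × (1−0.12) = 0.395932
P(Vent line unavailable) [AND] = 0.26 × 0.16 × 0.18 = 0.007488
P(Pipeline overpressure) [OR] = 1 − (1−0.000078) × (1−0.395932) × (1−0.007488) = 0.400502
Rounded to 4 decimal places: P(Pipeline overpressure) ≈ 0.4005.

0.4005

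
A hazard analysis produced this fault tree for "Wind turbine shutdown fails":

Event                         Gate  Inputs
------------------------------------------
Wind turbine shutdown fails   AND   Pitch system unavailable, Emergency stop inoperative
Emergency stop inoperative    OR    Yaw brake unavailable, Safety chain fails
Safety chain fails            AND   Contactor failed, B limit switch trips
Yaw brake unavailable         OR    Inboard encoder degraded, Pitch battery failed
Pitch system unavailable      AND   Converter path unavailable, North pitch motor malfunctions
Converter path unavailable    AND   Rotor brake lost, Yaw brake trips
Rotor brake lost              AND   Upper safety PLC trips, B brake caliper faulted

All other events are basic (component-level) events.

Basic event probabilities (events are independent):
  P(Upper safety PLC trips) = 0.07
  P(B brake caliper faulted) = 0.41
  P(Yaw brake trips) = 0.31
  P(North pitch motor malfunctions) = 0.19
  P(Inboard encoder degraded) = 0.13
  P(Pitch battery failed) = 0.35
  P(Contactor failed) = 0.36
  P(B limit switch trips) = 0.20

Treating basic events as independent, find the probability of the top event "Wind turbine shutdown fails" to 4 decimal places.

P(Rotor brake lost) [AND] = 0.07 × 0.41 = 0.028700
P(Converter path unavailable) [AND] = 0.028700 × 0.31 = 0.008897
P(Pitch system unavailable) [AND] = 0.008897 × 0.19 = 0.001690
P(Yaw brake unavailable) [OR] = 1 − (1−0.13) × (1−0.35) = 0.434500
P(Safety chain fails) [AND] = 0.36 × 0.20 = 0.072000
P(Emergency stop inoperative) [OR] = 1 − (1−0.434500) × (1−0.072000) = 0.475216
P(Wind turbine shutdown fails) [AND] = 0.001690 × 0.475216 = 0.000803
Rounded to 4 decimal places: P(Wind turbine shutdown fails) ≈ 0.0008.

0.0008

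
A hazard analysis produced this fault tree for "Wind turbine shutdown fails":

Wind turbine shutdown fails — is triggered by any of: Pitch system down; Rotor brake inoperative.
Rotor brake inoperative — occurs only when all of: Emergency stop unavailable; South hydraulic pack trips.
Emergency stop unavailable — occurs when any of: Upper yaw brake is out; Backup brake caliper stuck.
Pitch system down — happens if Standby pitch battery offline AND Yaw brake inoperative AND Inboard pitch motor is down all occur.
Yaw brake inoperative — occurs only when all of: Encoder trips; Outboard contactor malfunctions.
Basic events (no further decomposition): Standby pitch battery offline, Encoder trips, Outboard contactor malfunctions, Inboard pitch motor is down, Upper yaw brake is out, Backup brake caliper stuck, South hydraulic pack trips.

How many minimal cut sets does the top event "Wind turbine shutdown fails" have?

Yaw brake inoperative [AND]: one cut set from each child combined → 1 × 1 = 1 cut set(s).
Pitch system down [AND]: one cut set from each child combined → 1 × 1 × 1 = 1 cut set(s).
Emergency stop unavailable [OR]: union of children's cut sets → 2 cut set(s).
Rotor brake inoperative [AND]: one cut set from each child combined → 2 × 1 = 2 cut set(s).
Wind turbine shutdown fails [OR]: union of children's cut sets → 3 cut set(s).
Minimal cut sets: {Encoder trips, Inboard pitch motor is down, Outboard contactor malfunctions, Standby pitch battery offline}; {South hydraulic pack trips, Upper yaw brake is out}; {Backup brake caliper stuck, South hydraulic pack trips}.

3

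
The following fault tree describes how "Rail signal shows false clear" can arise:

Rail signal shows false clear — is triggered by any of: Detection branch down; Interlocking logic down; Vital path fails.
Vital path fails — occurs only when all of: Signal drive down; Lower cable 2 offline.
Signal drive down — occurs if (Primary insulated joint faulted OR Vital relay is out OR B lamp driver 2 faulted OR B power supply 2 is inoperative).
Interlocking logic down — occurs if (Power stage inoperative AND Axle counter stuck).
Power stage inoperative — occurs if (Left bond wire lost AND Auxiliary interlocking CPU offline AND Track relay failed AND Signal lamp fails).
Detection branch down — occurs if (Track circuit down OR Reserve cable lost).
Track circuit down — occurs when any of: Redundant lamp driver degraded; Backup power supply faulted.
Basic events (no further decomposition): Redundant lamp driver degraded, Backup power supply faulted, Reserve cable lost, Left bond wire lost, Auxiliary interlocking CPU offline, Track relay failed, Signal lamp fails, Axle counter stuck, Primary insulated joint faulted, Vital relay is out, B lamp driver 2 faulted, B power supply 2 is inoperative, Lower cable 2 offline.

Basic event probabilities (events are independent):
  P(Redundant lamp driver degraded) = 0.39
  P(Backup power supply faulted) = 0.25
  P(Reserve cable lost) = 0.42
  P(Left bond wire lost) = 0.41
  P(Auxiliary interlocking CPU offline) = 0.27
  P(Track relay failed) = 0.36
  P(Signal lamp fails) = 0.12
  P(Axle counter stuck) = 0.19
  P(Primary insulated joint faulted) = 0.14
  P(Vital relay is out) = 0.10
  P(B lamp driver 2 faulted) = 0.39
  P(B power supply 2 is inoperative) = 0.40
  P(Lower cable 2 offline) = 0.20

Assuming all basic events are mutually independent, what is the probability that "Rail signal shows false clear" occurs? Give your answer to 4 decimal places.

0.7729

P(Track circuit down) [OR] = 1 − (1−0.39) × (1−0.25) = 0.542500
P(Detection branch down) [OR] = 1 − (1−0.542500) × (1−0.42) = 0.734650
P(Power stage inoperative) [AND] = 0.41 × 0.27 × 0.36 × 0.12 = 0.004782
P(Interlocking logic down) [AND] = 0.004782 × 0.19 = 0.000909
P(Signal drive down) [OR] = 1 − (1−0.14) × (1−0.10) × (1−0.39) × (1−0.40) = 0.716716
P(Vital path fails) [AND] = 0.716716 × 0.20 = 0.143343
P(Rail signal shows false clear) [OR] = 1 − (1−0.734650) × (1−0.000909) × (1−0.143343) = 0.772893
Rounded to 4 decimal places: P(Rail signal shows false clear) ≈ 0.7729.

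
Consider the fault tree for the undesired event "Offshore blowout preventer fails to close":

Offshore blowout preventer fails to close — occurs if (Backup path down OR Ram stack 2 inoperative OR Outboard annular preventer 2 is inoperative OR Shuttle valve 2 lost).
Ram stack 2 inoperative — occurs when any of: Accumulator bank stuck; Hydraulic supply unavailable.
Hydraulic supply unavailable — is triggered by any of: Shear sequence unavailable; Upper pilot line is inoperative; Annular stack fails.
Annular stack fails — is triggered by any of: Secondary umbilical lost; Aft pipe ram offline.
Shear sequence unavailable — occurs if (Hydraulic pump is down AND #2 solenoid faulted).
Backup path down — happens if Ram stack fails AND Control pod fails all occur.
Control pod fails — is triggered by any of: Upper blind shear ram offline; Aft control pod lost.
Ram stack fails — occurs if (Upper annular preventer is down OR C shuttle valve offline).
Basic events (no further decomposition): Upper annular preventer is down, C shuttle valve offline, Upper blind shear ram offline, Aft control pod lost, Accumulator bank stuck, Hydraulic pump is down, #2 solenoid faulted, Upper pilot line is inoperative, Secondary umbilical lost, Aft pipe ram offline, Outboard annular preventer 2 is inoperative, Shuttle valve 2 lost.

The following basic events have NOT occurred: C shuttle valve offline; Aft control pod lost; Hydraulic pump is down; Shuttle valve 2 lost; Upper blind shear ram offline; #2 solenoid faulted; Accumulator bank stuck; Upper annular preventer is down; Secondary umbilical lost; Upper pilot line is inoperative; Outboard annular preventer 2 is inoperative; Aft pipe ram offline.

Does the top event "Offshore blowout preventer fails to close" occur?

No

Ram stack fails [OR]: Upper annular preventer is down=not, C shuttle valve offline=not → no input occurs → does not occur.
Control pod fails [OR]: Upper blind shear ram offline=not, Aft control pod lost=not → no input occurs → does not occur.
Backup path down [AND]: Ram stack fails=not, Control pod fails=not → not all inputs occur → does not occur.
Shear sequence unavailable [AND]: Hydraulic pump is down=not, #2 solenoid faulted=not → not all inputs occur → does not occur.
Annular stack fails [OR]: Secondary umbilical lost=not, Aft pipe ram offline=not → no input occurs → does not occur.
Hydraulic supply unavailable [OR]: Shear sequence unavailable=not, Upper pilot line is inoperative=not, Annular stack fails=not → no input occurs → does not occur.
Ram stack 2 inoperative [OR]: Accumulator bank stuck=not, Hydraulic supply unavailable=not → no input occurs → does not occur.
Offshore blowout preventer fails to close [OR]: Backup path down=not, Ram stack 2 inoperative=not, Outboard annular preventer 2 is inoperative=not, Shuttle valve 2 lost=not → no input occurs → does not occur.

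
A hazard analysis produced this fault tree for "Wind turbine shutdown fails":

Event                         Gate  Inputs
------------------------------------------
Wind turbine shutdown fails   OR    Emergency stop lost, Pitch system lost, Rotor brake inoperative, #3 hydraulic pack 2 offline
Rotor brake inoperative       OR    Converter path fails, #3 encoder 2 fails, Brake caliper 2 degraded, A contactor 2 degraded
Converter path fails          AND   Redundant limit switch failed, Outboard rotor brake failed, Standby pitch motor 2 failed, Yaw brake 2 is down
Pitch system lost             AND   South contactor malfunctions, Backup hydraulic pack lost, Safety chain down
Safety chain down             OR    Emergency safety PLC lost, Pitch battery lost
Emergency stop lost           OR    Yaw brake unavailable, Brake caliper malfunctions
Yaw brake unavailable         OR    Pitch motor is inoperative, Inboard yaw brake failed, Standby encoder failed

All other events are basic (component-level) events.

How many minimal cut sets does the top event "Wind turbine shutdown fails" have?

Yaw brake unavailable [OR]: union of children's cut sets → 3 cut set(s).
Emergency stop lost [OR]: union of children's cut sets → 4 cut set(s).
Safety chain down [OR]: union of children's cut sets → 2 cut set(s).
Pitch system lost [AND]: one cut set from each child combined → 1 × 1 × 2 = 2 cut set(s).
Converter path fails [AND]: one cut set from each child combined → 1 × 1 × 1 × 1 = 1 cut set(s).
Rotor brake inoperative [OR]: union of children's cut sets → 4 cut set(s).
Wind turbine shutdown fails [OR]: union of children's cut sets → 11 cut set(s).

11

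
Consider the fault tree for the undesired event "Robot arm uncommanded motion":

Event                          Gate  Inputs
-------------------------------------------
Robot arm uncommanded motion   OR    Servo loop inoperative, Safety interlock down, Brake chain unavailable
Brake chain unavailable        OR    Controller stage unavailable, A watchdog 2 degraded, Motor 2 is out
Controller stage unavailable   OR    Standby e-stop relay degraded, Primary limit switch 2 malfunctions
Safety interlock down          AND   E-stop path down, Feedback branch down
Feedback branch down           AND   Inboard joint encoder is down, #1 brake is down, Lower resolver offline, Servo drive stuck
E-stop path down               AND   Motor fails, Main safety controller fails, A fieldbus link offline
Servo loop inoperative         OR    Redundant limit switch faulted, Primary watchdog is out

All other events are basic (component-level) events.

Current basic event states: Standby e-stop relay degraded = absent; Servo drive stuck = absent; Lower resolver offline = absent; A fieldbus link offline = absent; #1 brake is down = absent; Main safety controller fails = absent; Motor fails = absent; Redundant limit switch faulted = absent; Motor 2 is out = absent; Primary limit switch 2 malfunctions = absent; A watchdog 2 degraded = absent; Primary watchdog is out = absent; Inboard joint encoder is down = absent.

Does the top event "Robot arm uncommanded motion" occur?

Servo loop inoperative [OR]: Redundant limit switch faulted=not, Primary watchdog is out=not → no input occurs → does not occur.
E-stop path down [AND]: Motor fails=not, Main safety controller fails=not, A fieldbus link offline=not → not all inputs occur → does not occur.
Feedback branch down [AND]: Inboard joint encoder is down=not, #1 brake is down=not, Lower resolver offline=not, Servo drive stuck=not → not all inputs occur → does not occur.
Safety interlock down [AND]: E-stop path down=not, Feedback branch down=not → not all inputs occur → does not occur.
Controller stage unavailable [OR]: Standby e-stop relay degraded=not, Primary limit switch 2 malfunctions=not → no input occurs → does not occur.
Brake chain unavailable [OR]: Controller stage unavailable=not, A watchdog 2 degraded=not, Motor 2 is out=not → no input occurs → does not occur.
Robot arm uncommanded motion [OR]: Servo loop inoperative=not, Safety interlock down=not, Brake chain unavailable=not → no input occurs → does not occur.

No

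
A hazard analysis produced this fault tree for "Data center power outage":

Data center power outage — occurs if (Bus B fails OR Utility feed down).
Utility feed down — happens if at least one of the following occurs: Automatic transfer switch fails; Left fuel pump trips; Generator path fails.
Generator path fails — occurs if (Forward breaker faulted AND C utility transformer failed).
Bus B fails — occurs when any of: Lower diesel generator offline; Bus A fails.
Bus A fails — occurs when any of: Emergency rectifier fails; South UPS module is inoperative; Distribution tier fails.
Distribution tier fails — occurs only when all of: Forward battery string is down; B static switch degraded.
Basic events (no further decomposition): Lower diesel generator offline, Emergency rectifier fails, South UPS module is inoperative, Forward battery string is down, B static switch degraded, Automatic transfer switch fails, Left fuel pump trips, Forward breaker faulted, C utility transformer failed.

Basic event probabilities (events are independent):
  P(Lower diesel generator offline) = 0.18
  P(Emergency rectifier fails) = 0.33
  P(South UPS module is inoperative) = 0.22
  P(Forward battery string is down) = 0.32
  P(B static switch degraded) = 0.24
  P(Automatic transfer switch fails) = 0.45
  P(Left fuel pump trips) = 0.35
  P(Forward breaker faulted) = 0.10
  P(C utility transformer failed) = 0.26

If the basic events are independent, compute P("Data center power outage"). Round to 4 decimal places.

0.8622

P(Distribution tier fails) [AND] = 0.32 × 0.24 = 0.076800
P(Bus A fails) [OR] = 1 − (1−0.33) × (1−0.22) × (1−0.076800) = 0.517536
P(Bus B fails) [OR] = 1 − (1−0.18) × (1−0.517536) = 0.604380
P(Generator path fails) [AND] = 0.10 × 0.26 = 0.026000
P(Utility feed down) [OR] = 1 − (1−0.45) × (1−0.35) × (1−0.026000) = 0.651795
P(Data center power outage) [OR] = 1 − (1−0.604380) × (1−0.651795) = 0.862243
Rounded to 4 decimal places: P(Data center power outage) ≈ 0.8622.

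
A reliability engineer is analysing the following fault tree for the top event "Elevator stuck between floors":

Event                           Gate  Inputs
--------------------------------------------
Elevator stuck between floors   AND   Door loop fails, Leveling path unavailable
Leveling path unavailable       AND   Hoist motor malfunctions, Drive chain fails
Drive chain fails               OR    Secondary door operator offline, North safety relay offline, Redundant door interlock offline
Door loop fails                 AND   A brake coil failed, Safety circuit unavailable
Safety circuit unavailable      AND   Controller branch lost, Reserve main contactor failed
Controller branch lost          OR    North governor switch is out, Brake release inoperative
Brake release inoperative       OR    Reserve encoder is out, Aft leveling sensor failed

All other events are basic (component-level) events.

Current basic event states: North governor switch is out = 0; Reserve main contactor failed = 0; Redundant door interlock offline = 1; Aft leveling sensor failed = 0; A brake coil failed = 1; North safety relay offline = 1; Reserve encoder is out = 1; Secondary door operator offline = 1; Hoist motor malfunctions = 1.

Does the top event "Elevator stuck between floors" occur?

Brake release inoperative [OR]: Reserve encoder is out=occurs, Aft leveling sensor failed=not → at least one input occurs → occurs.
Controller branch lost [OR]: North governor switch is out=not, Brake release inoperative=occurs → at least one input occurs → occurs.
Safety circuit unavailable [AND]: Controller branch lost=occurs, Reserve main contactor failed=not → not all inputs occur → does not occur.
Door loop fails [AND]: A brake coil failed=occurs, Safety circuit unavailable=not → not all inputs occur → does not occur.
Drive chain fails [OR]: Secondary door operator offline=occurs, North safety relay offline=occurs, Redundant door interlock offline=occurs → at least one input occurs → occurs.
Leveling path unavailable [AND]: Hoist motor malfunctions=occurs, Drive chain fails=occurs → all inputs occur → occurs.
Elevator stuck between floors [AND]: Door loop fails=not, Leveling path unavailable=occurs → not all inputs occur → does not occur.

No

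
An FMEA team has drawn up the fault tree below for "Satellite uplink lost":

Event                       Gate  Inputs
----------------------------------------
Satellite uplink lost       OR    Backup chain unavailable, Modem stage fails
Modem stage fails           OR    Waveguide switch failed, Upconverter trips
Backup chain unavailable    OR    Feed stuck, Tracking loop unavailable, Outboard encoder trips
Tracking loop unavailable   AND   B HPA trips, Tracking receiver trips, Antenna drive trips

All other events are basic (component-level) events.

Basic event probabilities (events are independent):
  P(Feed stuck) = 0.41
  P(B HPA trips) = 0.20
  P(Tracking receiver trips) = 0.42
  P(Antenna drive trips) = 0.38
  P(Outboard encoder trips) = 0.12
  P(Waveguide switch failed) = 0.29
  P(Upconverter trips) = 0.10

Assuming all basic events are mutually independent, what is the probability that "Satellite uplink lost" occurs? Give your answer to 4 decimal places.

P(Tracking loop unavailable) [AND] = 0.20 × 0.42 × 0.38 = 0.031920
P(Backup chain unavailable) [OR] = 1 − (1−0.41) × (1−0.031920) × (1−0.12) = 0.497373
P(Modem stage fails) [OR] = 1 − (1−0.29) × (1−0.10) = 0.361000
P(Satellite uplink lost) [OR] = 1 − (1−0.497373) × (1−0.361000) = 0.678821
Rounded to 4 decimal places: P(Satellite uplink lost) ≈ 0.6788.

0.6788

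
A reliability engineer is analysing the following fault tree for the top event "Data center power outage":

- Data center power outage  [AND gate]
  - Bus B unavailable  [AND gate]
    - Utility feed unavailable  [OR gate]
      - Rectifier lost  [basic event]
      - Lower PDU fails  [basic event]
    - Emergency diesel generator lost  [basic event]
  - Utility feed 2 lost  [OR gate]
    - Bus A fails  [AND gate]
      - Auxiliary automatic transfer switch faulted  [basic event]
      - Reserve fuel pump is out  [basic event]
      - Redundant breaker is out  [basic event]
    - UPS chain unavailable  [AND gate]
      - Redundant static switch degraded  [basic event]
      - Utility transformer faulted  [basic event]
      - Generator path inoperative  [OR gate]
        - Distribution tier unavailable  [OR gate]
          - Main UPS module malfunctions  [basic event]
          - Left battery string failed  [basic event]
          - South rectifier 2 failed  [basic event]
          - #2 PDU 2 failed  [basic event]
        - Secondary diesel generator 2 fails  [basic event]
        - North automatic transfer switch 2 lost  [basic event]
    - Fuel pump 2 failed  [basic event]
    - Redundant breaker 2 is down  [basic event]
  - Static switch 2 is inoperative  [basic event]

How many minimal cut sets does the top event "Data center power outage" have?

Utility feed unavailable [OR]: union of children's cut sets → 2 cut set(s).
Bus B unavailable [AND]: one cut set from each child combined → 2 × 1 = 2 cut set(s).
Bus A fails [AND]: one cut set from each child combined → 1 × 1 × 1 = 1 cut set(s).
Distribution tier unavailable [OR]: union of children's cut sets → 4 cut set(s).
Generator path inoperative [OR]: union of children's cut sets → 6 cut set(s).
UPS chain unavailable [AND]: one cut set from each child combined → 1 × 1 × 6 = 6 cut set(s).
Utility feed 2 lost [OR]: union of children's cut sets → 9 cut set(s).
Data center power outage [AND]: one cut set from each child combined → 2 × 9 × 1 = 18 cut set(s).

18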